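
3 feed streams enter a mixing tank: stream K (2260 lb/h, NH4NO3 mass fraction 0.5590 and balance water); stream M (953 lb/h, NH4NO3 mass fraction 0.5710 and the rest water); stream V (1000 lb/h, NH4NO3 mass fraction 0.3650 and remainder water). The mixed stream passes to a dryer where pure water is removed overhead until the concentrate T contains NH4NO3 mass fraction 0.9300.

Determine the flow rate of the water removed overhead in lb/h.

1877 lb/h

NH4NO3 entering = 2260×0.559 + 953×0.571 + 1000×0.365 = 2172.5 lb/h.
All NH4NO3 reports to T, so T = 2172.5/0.930 = 2336 lb/h.
Total feed = 4213 lb/h; overhead = 4213 − 2336 = 1877 lb/h.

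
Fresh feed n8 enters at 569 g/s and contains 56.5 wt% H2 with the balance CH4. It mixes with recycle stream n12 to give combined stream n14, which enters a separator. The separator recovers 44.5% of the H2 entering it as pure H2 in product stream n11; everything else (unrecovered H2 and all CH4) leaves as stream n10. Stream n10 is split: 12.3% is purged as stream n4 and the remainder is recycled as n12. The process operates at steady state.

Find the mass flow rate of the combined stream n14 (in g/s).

2639 g/s

CH4 enters only via n8 and leaves only via the purge: 569×0.435 = 0.123×(CH4 in n10), and the separator passes all CH4, so CH4 in n14 = CH4 in n10 = 2012.3 g/s.
H2 in n14: m_A = 569×0.565 + (1−0.123)·(1−0.445)·m_A, so m_A = 321.48/0.5133 = 626.35 g/s.
n14 = 626.35 + 2012.3 = 2638.7 g/s.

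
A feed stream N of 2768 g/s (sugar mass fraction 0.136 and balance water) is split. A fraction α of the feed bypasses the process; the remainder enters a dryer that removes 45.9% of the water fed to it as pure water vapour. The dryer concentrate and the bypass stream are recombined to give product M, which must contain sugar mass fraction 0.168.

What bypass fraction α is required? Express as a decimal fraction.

0.520

All 2768×0.136 = 376.45 g/s of sugar reaches M, so M = 376.45/0.168 = 2240.8 g/s and vapour = 527.24 g/s.
The evaporator receives (1−α)·2768 of feed at 0.864 water and removes 0.459 of that water:
0.459×0.864×(1−α)×2768 = 527.24
(1−α) = 527.24/1097.7 = 0.4803;  α = 0.5197.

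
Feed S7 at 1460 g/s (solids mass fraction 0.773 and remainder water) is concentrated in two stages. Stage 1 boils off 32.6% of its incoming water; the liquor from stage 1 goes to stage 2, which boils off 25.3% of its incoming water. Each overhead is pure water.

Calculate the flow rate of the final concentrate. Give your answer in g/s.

water in feed = 1460×0.227 = 331.42 g/s.
After stage 1: water left = (1−0.326)×331.42 = 223.38; stream total = 1352 g/s.
After stage 2: water left = (1−0.253)×223.38 = 166.86; final concentrate = 1295.4 g/s.

1295 g/s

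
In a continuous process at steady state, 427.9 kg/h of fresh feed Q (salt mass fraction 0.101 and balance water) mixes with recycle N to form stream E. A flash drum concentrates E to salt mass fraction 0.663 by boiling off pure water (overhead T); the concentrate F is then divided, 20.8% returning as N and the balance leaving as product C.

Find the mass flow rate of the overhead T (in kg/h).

Overall salt balance (none leaves overhead): salt in fresh feed = salt in product, i.e. 427.9×0.101 = (1−0.208)·F·0.663.
F = 43.218/(0.663×0.792) = 82.305 kg/h.
Recycle N = 0.208×82.305 = 17.119 kg/h.
Combined feed E = 427.9 + 17.119 = 445.02 kg/h.
Overhead T = E − F = 445.02 − 82.305 = 362.71 kg/h.

362.7 kg/h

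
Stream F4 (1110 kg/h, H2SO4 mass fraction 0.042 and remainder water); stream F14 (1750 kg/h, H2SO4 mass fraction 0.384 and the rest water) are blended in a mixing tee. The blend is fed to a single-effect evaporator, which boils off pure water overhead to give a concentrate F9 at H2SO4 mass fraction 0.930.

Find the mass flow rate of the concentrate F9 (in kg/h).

H2SO4 entering = 1110×0.042 + 1750×0.384 = 718.62 kg/h.
All H2SO4 reports to F9, so F9 = 718.62/0.930 = 772.71 kg/h.

772.7 kg/h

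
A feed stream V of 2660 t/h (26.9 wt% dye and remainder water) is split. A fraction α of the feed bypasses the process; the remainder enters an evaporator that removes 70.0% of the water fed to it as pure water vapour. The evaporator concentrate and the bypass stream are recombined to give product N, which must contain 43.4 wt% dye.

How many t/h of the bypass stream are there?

683.7 t/h

All 2660×0.269 = 715.54 t/h of dye reaches N, so N = 715.54/0.434 = 1648.7 t/h and vapour = 1011.3 t/h.
The evaporator receives (1−α)·2660 of feed at 0.731 water and removes 0.700 of that water:
0.700×0.731×(1−α)×2660 = 1011.3
(1−α) = 1011.3/1361.1 = 0.7430;  α = 0.2570.
Bypass flow = 0.2570×2660 = 683.67 t/h.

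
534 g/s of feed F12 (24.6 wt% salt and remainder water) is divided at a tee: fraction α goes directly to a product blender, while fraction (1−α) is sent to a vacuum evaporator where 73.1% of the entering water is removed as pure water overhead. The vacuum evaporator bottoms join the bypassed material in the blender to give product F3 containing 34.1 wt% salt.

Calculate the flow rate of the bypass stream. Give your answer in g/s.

264.1 g/s

All 534×0.246 = 131.36 g/s of salt reaches F3, so F3 = 131.36/0.341 = 385.23 g/s and vapour = 148.77 g/s.
The evaporator receives (1−α)·534 of feed at 0.754 water and removes 0.731 of that water:
0.731×0.754×(1−α)×534 = 148.77
(1−α) = 148.77/294.33 = 0.5055;  α = 0.4945.
Bypass flow = 0.4945×534 = 264.09 g/s.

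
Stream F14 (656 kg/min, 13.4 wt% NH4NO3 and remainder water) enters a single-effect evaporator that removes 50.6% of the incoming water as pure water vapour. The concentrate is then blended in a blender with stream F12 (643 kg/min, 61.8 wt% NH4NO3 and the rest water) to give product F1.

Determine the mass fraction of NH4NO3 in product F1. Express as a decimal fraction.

0.480

Vapour removed = 0.506×0.866×656 = 287.46 kg/min; concentrate = 368.54 kg/min.
NH4NO3 reaching the mixer = 87.904 (from concentrate) + 643×0.618 = 485.28 kg/min.
Product flow = 368.54 + 643 = 1011.5 kg/min; NH4NO3 fraction = 0.480.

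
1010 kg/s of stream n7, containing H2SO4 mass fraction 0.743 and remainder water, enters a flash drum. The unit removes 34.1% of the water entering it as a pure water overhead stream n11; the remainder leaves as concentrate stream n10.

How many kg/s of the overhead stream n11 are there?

88.51 kg/s

water entering = 1010×0.257 = 259.57 kg/s; overhead removed = 0.341×259.57 = 88.513 kg/s.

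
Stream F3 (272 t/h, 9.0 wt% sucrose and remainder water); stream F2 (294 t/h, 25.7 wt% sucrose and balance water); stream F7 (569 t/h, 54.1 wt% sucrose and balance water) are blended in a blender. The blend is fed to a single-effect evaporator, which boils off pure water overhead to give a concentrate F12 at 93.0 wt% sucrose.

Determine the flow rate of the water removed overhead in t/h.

696.4 t/h

sucrose entering = 272×0.090 + 294×0.257 + 569×0.541 = 407.87 t/h.
All sucrose reports to F12, so F12 = 407.87/0.930 = 438.57 t/h.
Total feed = 1135 t/h; overhead = 1135 − 438.57 = 696.43 t/h.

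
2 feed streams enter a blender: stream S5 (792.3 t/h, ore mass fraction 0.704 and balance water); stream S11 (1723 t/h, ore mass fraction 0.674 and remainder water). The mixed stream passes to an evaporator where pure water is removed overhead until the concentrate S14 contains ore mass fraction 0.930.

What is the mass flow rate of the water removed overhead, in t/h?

ore entering = 792.3×0.704 + 1723×0.674 = 1719.1 t/h.
All ore reports to S14, so S14 = 1719.1/0.930 = 1848.5 t/h.
Total feed = 2515.3 t/h; overhead = 2515.3 − 1848.5 = 666.83 t/h.

666.8 t/h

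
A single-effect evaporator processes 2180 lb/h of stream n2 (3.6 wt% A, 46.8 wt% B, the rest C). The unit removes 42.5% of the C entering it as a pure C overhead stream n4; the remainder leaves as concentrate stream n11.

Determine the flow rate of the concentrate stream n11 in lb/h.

1720 lb/h

C entering = 2180×0.496 = 1081.3 lb/h; overhead removed = 0.425×1081.3 = 459.54 lb/h.
Concentrate = 2180 − 459.54 = 1720.5 lb/h.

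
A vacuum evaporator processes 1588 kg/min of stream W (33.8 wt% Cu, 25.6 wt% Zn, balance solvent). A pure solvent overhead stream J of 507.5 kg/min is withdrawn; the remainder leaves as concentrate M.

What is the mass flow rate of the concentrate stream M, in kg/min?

Concentrate = 1588 − 507.5 = 1080.5 kg/min.

1080 kg/min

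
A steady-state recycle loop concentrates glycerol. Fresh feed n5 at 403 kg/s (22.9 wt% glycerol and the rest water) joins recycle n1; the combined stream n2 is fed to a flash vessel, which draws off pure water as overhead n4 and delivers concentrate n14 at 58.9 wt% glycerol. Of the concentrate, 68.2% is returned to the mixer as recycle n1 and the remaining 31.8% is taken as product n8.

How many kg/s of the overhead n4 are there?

246.3 kg/s

Overall glycerol balance (none leaves overhead): glycerol in fresh feed = glycerol in product, i.e. 403×0.229 = (1−0.682)·n14·0.589.
n14 = 92.287/(0.589×0.318) = 492.72 kg/s.
Recycle n1 = 0.682×492.72 = 336.03 kg/s.
Combined feed n2 = 403 + 336.03 = 739.03 kg/s.
Overhead n4 = n2 − n14 = 739.03 − 492.72 = 246.32 kg/s.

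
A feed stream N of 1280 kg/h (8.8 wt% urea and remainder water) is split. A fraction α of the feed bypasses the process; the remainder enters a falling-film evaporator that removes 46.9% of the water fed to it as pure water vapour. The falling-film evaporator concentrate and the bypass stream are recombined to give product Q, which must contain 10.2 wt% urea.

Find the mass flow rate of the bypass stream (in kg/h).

869.3 kg/h

All 1280×0.088 = 112.64 kg/h of urea reaches Q, so Q = 112.64/0.102 = 1104.3 kg/h and vapour = 175.69 kg/h.
The evaporator receives (1−α)·1280 of feed at 0.912 water and removes 0.469 of that water:
0.469×0.912×(1−α)×1280 = 175.69
(1−α) = 175.69/547.49 = 0.3209;  α = 0.6791.
Bypass flow = 0.6791×1280 = 869.26 kg/h.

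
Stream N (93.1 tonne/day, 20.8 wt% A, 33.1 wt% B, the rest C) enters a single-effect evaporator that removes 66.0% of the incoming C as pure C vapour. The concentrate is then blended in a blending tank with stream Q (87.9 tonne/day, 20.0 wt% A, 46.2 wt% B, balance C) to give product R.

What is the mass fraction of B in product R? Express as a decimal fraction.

0.4678

Vapour removed = 0.660×0.461×93.1 = 28.327 tonne/day; concentrate = 64.773 tonne/day.
B reaching the mixer = 30.816 (from concentrate) + 87.9×0.462 = 71.426 tonne/day.
Product flow = 64.773 + 87.9 = 152.67 tonne/day; B fraction = 0.4678.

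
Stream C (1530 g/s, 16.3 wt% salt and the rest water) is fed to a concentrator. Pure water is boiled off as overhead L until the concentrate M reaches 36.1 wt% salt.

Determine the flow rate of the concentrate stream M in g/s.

salt is conserved: 1530×0.163 = 249.39 g/s all reports to the concentrate.
Concentrate = 249.39/(target fraction) = 690.83 g/s.

690.8 g/s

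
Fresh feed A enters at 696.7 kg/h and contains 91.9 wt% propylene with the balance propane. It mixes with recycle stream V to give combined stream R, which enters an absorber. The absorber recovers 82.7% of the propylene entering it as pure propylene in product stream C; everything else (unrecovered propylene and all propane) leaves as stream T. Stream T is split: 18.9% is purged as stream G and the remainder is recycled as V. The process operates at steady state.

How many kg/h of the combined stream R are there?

propane enters only via A and leaves only via the purge: 696.7×0.081 = 0.189×(propane in T), and the absorber passes all propane, so propane in R = propane in T = 298.59 kg/h.
propylene in R: m_A = 696.7×0.919 + (1−0.189)·(1−0.827)·m_A, so m_A = 640.27/0.8597 = 744.76 kg/h.
R = 744.76 + 298.59 = 1043.3 kg/h.

1043 kg/h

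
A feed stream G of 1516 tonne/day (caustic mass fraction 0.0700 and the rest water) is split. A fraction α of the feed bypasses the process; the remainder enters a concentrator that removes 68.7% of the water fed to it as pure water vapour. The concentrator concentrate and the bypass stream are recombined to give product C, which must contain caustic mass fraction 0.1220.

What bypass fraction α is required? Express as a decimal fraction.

0.333

All 1516×0.070 = 106.12 tonne/day of caustic reaches C, so C = 106.12/0.122 = 869.84 tonne/day and vapour = 646.16 tonne/day.
The evaporator receives (1−α)·1516 of feed at 0.930 water and removes 0.687 of that water:
0.687×0.930×(1−α)×1516 = 646.16
(1−α) = 646.16/968.59 = 0.6671;  α = 0.3329.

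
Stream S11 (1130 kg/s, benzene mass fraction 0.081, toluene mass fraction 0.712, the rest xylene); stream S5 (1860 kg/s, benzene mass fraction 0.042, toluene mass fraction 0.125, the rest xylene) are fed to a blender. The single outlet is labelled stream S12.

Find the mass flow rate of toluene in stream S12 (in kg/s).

1037 kg/s

toluene out = toluene in = 1130×0.712 + 1860×0.125 = 1037.1 kg/s.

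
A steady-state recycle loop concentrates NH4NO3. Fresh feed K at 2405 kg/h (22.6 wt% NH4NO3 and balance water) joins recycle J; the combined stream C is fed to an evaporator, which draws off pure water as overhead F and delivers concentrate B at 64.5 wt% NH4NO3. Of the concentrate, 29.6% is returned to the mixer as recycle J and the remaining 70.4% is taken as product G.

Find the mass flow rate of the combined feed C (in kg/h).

Overall NH4NO3 balance (none leaves overhead): NH4NO3 in fresh feed = NH4NO3 in product, i.e. 2405×0.226 = (1−0.296)·B·0.645.
B = 543.53/(0.645×0.704) = 1197 kg/h.
Recycle J = 0.296×1197 = 354.31 kg/h.
Combined feed C = 2405 + 354.31 = 2759.3 kg/h.

2759 kg/h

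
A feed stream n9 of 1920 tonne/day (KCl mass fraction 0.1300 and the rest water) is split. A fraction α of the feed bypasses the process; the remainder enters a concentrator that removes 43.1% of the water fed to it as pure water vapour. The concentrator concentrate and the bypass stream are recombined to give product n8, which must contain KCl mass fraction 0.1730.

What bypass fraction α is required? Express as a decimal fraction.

0.337

All 1920×0.130 = 249.6 tonne/day of KCl reaches n8, so n8 = 249.6/0.173 = 1442.8 tonne/day and vapour = 477.23 tonne/day.
The evaporator receives (1−α)·1920 of feed at 0.870 water and removes 0.431 of that water:
0.431×0.870×(1−α)×1920 = 477.23
(1−α) = 477.23/719.94 = 0.6629;  α = 0.3371.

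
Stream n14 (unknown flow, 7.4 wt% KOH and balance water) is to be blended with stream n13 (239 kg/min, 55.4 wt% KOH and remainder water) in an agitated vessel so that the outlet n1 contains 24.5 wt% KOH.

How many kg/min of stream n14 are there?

431.9 kg/min

Let n14 be the unknown flow. Total out = 239 + n14.
KOH balance: 132.41 + 0.074·n14 = 0.245·(239 + n14)
(0.074 − 0.245)·n14 = 0.245×239 − 132.41 = -73.851
n14 = -73.851 / -0.171 = 431.88 kg/min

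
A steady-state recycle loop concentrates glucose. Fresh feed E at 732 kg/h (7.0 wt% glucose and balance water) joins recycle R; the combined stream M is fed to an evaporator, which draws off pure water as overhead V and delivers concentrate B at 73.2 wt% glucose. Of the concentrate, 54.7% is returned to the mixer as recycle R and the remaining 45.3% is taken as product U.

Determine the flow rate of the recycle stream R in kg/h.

Overall glucose balance (none leaves overhead): glucose in fresh feed = glucose in product, i.e. 732×0.070 = (1−0.547)·B·0.732.
B = 51.24/(0.732×0.453) = 154.53 kg/h.
Recycle R = 0.547×154.53 = 84.525 kg/h.

84.53 kg/h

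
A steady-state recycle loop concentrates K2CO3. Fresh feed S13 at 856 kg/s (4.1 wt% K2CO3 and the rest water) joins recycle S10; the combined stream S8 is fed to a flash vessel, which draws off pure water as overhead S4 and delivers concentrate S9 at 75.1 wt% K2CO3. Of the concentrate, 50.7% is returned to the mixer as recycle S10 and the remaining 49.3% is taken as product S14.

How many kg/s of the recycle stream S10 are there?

48.06 kg/s

Overall K2CO3 balance (none leaves overhead): K2CO3 in fresh feed = K2CO3 in product, i.e. 856×0.041 = (1−0.507)·S9·0.751.
S9 = 35.096/(0.751×0.493) = 94.792 kg/s.
Recycle S10 = 0.507×94.792 = 48.059 kg/s.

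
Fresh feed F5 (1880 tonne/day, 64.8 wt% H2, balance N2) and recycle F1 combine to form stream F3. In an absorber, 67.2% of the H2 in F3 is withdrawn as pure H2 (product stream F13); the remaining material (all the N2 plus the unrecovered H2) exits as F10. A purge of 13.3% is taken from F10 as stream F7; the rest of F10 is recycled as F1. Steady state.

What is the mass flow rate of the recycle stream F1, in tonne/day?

4798 tonne/day

N2 enters only via F5 and leaves only via the purge: 1880×0.352 = 0.133×(N2 in F10), and the absorber passes all N2, so N2 in F3 = N2 in F10 = 4975.6 tonne/day.
H2 in F3: m_A = 1880×0.648 + (1−0.133)·(1−0.672)·m_A, so m_A = 1218.2/0.7156 = 1702.3 tonne/day.
F10 = (1−0.672)×1702.3 + 4975.6 = 5534 tonne/day.
Recycle F1 = (1−0.133)×5534 = 4798 tonne/day.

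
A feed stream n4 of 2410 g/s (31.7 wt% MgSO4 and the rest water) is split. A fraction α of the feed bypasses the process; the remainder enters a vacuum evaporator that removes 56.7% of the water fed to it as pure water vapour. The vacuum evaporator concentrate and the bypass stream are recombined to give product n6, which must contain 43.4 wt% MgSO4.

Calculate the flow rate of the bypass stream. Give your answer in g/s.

All 2410×0.317 = 763.97 g/s of MgSO4 reaches n6, so n6 = 763.97/0.434 = 1760.3 g/s and vapour = 649.7 g/s.
The evaporator receives (1−α)·2410 of feed at 0.683 water and removes 0.567 of that water:
0.567×0.683×(1−α)×2410 = 649.7
(1−α) = 649.7/933.3 = 0.6961;  α = 0.3039.
Bypass flow = 0.3039×2410 = 732.32 g/s.

732.3 g/s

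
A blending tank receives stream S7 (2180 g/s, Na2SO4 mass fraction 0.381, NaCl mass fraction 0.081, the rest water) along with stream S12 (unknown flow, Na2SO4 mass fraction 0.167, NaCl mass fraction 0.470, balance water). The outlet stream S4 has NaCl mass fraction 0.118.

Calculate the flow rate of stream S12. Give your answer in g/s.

229.1 g/s

Let S12 be the unknown flow. Total out = 2180 + S12.
NaCl balance: 176.58 + 0.470·S12 = 0.118·(2180 + S12)
(0.470 − 0.118)·S12 = 0.118×2180 − 176.58 = 80.66
S12 = 80.66 / 0.352 = 229.15 g/s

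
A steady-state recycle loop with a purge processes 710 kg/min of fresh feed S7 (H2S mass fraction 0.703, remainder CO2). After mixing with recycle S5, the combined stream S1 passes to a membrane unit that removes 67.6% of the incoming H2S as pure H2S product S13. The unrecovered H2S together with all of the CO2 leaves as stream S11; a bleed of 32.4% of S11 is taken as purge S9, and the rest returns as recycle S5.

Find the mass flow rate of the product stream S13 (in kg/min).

432 kg/min

H2S in S1: m_A = 710×0.703 + (1−0.324)·(1−0.676)·m_A, so m_A = 499.13/0.7810 = 639.11 kg/min.
Product S13 = 0.676×639.11 = 432.04 kg/min.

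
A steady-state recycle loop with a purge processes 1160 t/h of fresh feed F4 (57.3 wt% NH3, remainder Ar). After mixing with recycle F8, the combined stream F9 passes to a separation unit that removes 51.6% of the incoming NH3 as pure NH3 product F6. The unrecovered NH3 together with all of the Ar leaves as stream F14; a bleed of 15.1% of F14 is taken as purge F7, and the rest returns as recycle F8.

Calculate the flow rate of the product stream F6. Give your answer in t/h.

NH3 in F9: m_A = 1160×0.573 + (1−0.151)·(1−0.516)·m_A, so m_A = 664.68/0.5891 = 1128.3 t/h.
Product F6 = 0.516×1128.3 = 582.22 t/h.

582.2 t/h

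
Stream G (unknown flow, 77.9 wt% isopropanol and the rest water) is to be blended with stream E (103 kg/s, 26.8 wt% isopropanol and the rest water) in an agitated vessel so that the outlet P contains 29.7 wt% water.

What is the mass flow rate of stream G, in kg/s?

589.5 kg/s

Let G be the unknown flow. Total out = 103 + G.
water balance: 75.396 + 0.221·G = 0.297·(103 + G)
(0.221 − 0.297)·G = 0.297×103 − 75.396 = -44.805
G = -44.805 / -0.076 = 589.54 kg/s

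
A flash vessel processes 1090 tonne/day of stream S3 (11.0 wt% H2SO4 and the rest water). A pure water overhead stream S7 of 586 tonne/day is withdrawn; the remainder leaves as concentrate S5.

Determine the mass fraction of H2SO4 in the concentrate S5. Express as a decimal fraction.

H2SO4 is not removed: 1090×0.110 = 119.9 tonne/day of H2SO4 enters S5.
Concentrate = 1090 − 586 = 504 tonne/day.
Mass fraction = 119.9/504 = 0.238.

0.238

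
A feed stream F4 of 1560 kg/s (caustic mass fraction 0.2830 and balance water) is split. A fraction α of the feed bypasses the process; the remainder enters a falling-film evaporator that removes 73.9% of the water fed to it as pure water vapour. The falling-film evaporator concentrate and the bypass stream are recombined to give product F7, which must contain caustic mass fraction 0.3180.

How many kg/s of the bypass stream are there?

1236 kg/s

All 1560×0.283 = 441.48 kg/s of caustic reaches F7, so F7 = 441.48/0.318 = 1388.3 kg/s and vapour = 171.7 kg/s.
The evaporator receives (1−α)·1560 of feed at 0.717 water and removes 0.739 of that water:
0.739×0.717×(1−α)×1560 = 171.7
(1−α) = 171.7/826.59 = 0.2077;  α = 0.7923.
Bypass flow = 0.7923×1560 = 1236 kg/s.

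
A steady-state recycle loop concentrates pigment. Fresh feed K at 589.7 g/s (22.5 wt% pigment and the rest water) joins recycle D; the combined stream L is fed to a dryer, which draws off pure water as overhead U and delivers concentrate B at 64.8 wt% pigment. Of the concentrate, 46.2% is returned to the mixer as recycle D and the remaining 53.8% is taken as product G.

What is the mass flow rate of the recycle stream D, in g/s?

175.8 g/s

Overall pigment balance (none leaves overhead): pigment in fresh feed = pigment in product, i.e. 589.7×0.225 = (1−0.462)·B·0.648.
B = 132.68/(0.648×0.538) = 380.59 g/s.
Recycle D = 0.462×380.59 = 175.83 g/s.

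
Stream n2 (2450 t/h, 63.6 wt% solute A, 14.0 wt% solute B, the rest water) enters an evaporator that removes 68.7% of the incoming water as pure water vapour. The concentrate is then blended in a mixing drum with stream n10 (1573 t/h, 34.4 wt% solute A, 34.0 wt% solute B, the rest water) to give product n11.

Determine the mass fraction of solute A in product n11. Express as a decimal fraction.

0.576

Vapour removed = 0.687×0.224×2450 = 377.03 t/h; concentrate = 2073 t/h.
solute A reaching the mixer = 1558.2 (from concentrate) + 1573×0.344 = 2099.3 t/h.
Product flow = 2073 + 1573 = 3646 t/h; solute A fraction = 0.576.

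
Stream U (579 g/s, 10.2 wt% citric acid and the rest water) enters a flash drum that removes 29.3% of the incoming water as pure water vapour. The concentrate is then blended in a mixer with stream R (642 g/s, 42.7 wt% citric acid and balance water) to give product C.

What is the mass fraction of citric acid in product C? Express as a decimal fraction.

0.312

Vapour removed = 0.293×0.898×579 = 152.34 g/s; concentrate = 426.66 g/s.
citric acid reaching the mixer = 59.058 (from concentrate) + 642×0.427 = 333.19 g/s.
Product flow = 426.66 + 642 = 1068.7 g/s; citric acid fraction = 0.312.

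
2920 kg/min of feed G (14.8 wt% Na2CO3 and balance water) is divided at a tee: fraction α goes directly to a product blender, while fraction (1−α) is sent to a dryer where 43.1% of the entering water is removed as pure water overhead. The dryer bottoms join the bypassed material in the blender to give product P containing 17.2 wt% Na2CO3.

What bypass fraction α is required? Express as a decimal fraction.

All 2920×0.148 = 432.16 kg/min of Na2CO3 reaches P, so P = 432.16/0.172 = 2512.6 kg/min and vapour = 407.44 kg/min.
The evaporator receives (1−α)·2920 of feed at 0.852 water and removes 0.431 of that water:
0.431×0.852×(1−α)×2920 = 407.44
(1−α) = 407.44/1072.3 = 0.3800;  α = 0.6200.

0.620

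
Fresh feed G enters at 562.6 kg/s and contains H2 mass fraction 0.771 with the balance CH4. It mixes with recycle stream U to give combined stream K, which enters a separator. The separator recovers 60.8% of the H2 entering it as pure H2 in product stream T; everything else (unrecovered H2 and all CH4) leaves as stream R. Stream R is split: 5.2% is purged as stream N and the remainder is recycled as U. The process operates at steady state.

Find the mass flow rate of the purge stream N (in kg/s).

CH4 enters only via G and leaves only via the purge: 562.6×0.229 = 0.052×(CH4 in R), and the separator passes all CH4, so CH4 in K = CH4 in R = 2477.6 kg/s.
H2 in K: m_A = 562.6×0.771 + (1−0.052)·(1−0.608)·m_A, so m_A = 433.76/0.6284 = 690.29 kg/s.
R = (1−0.608)×690.29 + 2477.6 = 2748.2 kg/s.
Purge N = 0.052×2748.2 = 142.91 kg/s.

142.9 kg/s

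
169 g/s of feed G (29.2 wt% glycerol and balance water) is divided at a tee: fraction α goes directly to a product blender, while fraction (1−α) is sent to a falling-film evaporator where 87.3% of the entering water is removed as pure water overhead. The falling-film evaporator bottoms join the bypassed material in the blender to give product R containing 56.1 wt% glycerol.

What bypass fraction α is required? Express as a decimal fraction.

All 169×0.292 = 49.348 g/s of glycerol reaches R, so R = 49.348/0.561 = 87.964 g/s and vapour = 81.036 g/s.
The evaporator receives (1−α)·169 of feed at 0.708 water and removes 0.873 of that water:
0.873×0.708×(1−α)×169 = 81.036
(1−α) = 81.036/104.46 = 0.7758;  α = 0.2242.

0.224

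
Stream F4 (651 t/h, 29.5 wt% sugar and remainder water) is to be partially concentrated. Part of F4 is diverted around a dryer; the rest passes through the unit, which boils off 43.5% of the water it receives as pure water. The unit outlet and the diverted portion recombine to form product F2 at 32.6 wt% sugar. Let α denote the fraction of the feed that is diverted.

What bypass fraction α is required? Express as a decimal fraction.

0.690

All 651×0.295 = 192.04 t/h of sugar reaches F2, so F2 = 192.04/0.326 = 589.1 t/h and vapour = 61.905 t/h.
The evaporator receives (1−α)·651 of feed at 0.705 water and removes 0.435 of that water:
0.435×0.705×(1−α)×651 = 61.905
(1−α) = 61.905/199.65 = 0.3101;  α = 0.6899.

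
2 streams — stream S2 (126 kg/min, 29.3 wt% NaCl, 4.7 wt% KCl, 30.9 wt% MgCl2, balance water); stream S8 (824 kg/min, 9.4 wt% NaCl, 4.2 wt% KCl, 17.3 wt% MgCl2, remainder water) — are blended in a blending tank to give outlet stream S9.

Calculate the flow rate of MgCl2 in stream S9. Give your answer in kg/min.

181.5 kg/min

MgCl2 out = MgCl2 in = 126×0.309 + 824×0.173 = 181.49 kg/min.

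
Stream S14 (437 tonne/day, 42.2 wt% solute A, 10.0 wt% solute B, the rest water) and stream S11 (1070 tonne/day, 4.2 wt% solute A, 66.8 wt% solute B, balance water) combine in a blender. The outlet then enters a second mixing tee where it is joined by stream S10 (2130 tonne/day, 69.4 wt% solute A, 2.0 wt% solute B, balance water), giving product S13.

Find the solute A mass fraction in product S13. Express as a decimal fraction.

Overall, product flow = 3637 tonne/day.
solute A in = 437×0.422 + 1070×0.042 + 2130×0.694 = 1707.6 tonne/day.
solute A fraction in S13 = 0.470.

0.470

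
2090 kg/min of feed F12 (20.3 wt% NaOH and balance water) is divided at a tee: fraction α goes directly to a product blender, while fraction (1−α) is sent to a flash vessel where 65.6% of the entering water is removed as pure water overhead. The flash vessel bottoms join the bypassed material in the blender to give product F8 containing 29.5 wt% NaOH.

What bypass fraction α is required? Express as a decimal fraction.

0.404

All 2090×0.203 = 424.27 kg/min of NaOH reaches F8, so F8 = 424.27/0.295 = 1438.2 kg/min and vapour = 651.8 kg/min.
The evaporator receives (1−α)·2090 of feed at 0.797 water and removes 0.656 of that water:
0.656×0.797×(1−α)×2090 = 651.8
(1−α) = 651.8/1092.7 = 0.5965;  α = 0.4035.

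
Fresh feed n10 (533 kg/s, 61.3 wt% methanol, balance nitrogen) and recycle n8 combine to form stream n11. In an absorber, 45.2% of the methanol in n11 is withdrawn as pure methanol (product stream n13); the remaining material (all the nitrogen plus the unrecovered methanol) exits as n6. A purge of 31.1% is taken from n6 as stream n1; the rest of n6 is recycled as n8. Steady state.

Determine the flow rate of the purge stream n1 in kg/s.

nitrogen enters only via n10 and leaves only via the purge: 533×0.387 = 0.311×(nitrogen in n6), and the absorber passes all nitrogen, so nitrogen in n11 = nitrogen in n6 = 663.25 kg/s.
methanol in n11: m_A = 533×0.613 + (1−0.311)·(1−0.452)·m_A, so m_A = 326.73/0.6224 = 524.93 kg/s.
n6 = (1−0.452)×524.93 + 663.25 = 950.91 kg/s.
Purge n1 = 0.311×950.91 = 295.73 kg/s.

295.7 kg/s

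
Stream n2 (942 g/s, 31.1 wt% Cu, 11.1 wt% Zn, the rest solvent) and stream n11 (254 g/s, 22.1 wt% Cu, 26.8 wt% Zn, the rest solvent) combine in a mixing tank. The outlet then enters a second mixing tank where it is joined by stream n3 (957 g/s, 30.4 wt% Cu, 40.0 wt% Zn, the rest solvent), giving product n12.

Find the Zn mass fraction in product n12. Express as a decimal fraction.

0.258

Overall, product flow = 2153 g/s.
Zn in = 942×0.111 + 254×0.268 + 957×0.400 = 555.43 g/s.
Zn fraction in n12 = 0.258.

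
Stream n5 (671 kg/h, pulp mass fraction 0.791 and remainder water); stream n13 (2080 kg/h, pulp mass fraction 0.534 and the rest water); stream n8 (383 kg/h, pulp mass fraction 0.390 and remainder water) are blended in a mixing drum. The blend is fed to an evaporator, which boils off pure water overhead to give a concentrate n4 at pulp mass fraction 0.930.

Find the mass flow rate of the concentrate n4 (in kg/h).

1926 kg/h

pulp entering = 671×0.791 + 2080×0.534 + 383×0.390 = 1790.9 kg/h.
All pulp reports to n4, so n4 = 1790.9/0.930 = 1925.6 kg/h.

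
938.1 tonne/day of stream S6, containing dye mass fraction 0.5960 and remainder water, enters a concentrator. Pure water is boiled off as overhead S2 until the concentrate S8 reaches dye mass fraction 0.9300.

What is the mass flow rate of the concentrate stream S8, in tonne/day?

dye is conserved: 938.1×0.596 = 559.11 tonne/day all reports to the concentrate.
Concentrate = 559.11/(target fraction) = 601.19 tonne/day.

601.2 tonne/day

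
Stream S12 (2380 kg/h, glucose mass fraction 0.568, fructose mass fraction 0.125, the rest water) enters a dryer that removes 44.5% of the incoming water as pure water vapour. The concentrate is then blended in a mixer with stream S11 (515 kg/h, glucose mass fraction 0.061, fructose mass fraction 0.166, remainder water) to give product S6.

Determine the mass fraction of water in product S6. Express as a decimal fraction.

Vapour removed = 0.445×0.307×2380 = 325.14 kg/h; concentrate = 2054.9 kg/h.
water reaching the mixer = 405.52 (from concentrate) + 515×0.773 = 803.61 kg/h.
Product flow = 2054.9 + 515 = 2569.9 kg/h; water fraction = 0.313.

0.313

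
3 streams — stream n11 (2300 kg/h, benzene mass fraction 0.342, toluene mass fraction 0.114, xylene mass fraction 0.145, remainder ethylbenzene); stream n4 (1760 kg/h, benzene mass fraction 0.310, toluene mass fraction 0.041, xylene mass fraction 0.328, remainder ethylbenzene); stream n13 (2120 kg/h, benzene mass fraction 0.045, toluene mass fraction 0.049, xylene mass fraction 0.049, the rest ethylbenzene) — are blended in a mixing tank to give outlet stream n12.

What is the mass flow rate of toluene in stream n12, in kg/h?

toluene out = toluene in = 2300×0.114 + 1760×0.041 + 2120×0.049 = 438.24 kg/h.

438.2 kg/h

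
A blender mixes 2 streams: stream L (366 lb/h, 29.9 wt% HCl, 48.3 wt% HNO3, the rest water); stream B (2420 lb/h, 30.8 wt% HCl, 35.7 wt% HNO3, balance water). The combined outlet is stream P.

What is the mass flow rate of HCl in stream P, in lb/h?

HCl out = HCl in = 366×0.299 + 2420×0.308 = 854.79 lb/h.

854.8 lb/h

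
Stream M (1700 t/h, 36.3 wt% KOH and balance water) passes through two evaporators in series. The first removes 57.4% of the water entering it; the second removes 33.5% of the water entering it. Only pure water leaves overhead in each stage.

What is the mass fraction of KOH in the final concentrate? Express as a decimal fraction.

0.668

water in feed = 1700×0.637 = 1082.9 t/h.
After stage 1: water left = (1−0.574)×1082.9 = 461.32; stream total = 1078.4 t/h.
After stage 2: water left = (1−0.335)×461.32 = 306.77; final concentrate = 923.87 t/h.
KOH fraction = 617.1/923.87 = 0.668.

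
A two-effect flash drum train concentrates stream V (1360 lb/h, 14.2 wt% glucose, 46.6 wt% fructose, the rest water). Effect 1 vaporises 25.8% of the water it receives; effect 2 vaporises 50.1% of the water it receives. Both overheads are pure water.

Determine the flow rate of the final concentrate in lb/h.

1024 lb/h

water in feed = 1360×0.392 = 533.12 lb/h.
After stage 1: water left = (1−0.258)×533.12 = 395.58; stream total = 1222.5 lb/h.
After stage 2: water left = (1−0.501)×395.58 = 197.39; final concentrate = 1024.3 lb/h.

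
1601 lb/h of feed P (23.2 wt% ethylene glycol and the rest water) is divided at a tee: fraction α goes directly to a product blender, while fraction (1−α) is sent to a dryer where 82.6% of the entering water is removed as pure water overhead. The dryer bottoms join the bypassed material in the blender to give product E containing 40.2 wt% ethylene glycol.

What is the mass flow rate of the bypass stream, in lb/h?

All 1601×0.232 = 371.43 lb/h of ethylene glycol reaches E, so E = 371.43/0.402 = 923.96 lb/h and vapour = 677.04 lb/h.
The evaporator receives (1−α)·1601 of feed at 0.768 water and removes 0.826 of that water:
0.826×0.768×(1−α)×1601 = 677.04
(1−α) = 677.04/1015.6 = 0.6666;  α = 0.3334.
Bypass flow = 0.3334×1601 = 533.73 lb/h.

533.7 lb/h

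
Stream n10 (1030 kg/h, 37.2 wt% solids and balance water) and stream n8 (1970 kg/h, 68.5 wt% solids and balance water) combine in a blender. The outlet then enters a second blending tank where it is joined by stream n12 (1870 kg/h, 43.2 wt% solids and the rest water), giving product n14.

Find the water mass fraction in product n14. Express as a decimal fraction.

Overall, product flow = 4870 kg/h.
water in = 1030×0.628 + 1970×0.315 + 1870×0.568 = 2329.5 kg/h.
water fraction in n14 = 0.4783.

0.4783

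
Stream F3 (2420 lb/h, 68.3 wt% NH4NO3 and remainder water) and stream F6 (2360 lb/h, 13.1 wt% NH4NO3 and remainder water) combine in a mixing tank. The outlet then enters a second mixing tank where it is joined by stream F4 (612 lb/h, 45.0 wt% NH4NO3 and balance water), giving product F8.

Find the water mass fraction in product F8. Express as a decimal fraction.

Overall, product flow = 5392 lb/h.
water in = 2420×0.317 + 2360×0.869 + 612×0.550 = 3154.6 lb/h.
water fraction in F8 = 0.5850.

0.5850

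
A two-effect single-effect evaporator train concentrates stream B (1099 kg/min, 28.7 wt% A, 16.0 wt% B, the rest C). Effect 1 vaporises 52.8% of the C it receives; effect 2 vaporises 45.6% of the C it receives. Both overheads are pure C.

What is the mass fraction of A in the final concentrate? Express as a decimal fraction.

0.487

C in feed = 1099×0.553 = 607.75 kg/min.
After stage 1: C left = (1−0.528)×607.75 = 286.86; stream total = 778.11 kg/min.
After stage 2: C left = (1−0.456)×286.86 = 156.05; final concentrate = 647.3 kg/min.
A fraction = 315.41/647.3 = 0.487.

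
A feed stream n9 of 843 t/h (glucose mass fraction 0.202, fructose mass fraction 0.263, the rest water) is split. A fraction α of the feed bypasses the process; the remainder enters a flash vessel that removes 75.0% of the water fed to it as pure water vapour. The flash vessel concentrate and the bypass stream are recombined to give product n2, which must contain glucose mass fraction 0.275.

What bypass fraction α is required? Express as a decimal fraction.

All 843×0.202 = 170.29 t/h of glucose reaches n2, so n2 = 170.29/0.275 = 619.22 t/h and vapour = 223.78 t/h.
The evaporator receives (1−α)·843 of feed at 0.535 water and removes 0.750 of that water:
0.750×0.535×(1−α)×843 = 223.78
(1−α) = 223.78/338.25 = 0.6616;  α = 0.3384.

0.338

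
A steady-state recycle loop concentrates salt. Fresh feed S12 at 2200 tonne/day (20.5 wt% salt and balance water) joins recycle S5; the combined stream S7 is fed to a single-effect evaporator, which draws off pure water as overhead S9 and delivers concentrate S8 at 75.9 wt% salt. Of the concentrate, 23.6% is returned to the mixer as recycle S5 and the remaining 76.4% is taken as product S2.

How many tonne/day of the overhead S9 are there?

1606 tonne/day

Overall salt balance (none leaves overhead): salt in fresh feed = salt in product, i.e. 2200×0.205 = (1−0.236)·S8·0.759.
S8 = 451/(0.759×0.764) = 777.75 tonne/day.
Recycle S5 = 0.236×777.75 = 183.55 tonne/day.
Combined feed S7 = 2200 + 183.55 = 2383.5 tonne/day.
Overhead S9 = S7 − S8 = 2383.5 − 777.75 = 1605.8 tonne/day.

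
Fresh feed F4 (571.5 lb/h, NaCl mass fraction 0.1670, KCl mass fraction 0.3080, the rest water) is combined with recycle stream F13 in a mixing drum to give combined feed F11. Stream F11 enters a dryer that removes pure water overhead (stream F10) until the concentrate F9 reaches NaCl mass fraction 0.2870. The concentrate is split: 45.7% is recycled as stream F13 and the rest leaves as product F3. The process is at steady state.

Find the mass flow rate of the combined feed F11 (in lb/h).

Overall NaCl balance (none leaves overhead): NaCl in fresh feed = NaCl in product, i.e. 571.5×0.167 = (1−0.457)·F9·0.287.
F9 = 95.441/(0.287×0.543) = 612.42 lb/h.
Recycle F13 = 0.457×612.42 = 279.88 lb/h.
Combined feed F11 = 571.5 + 279.88 = 851.38 lb/h.

851.4 lb/h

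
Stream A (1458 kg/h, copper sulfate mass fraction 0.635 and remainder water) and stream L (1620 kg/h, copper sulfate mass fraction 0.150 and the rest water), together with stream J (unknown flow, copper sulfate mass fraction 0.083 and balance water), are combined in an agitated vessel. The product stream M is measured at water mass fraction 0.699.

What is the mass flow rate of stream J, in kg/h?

Let J be the unknown flow. Total out = 3078 + J.
water balance: 1909.2 + 0.917·J = 0.699·(3078 + J)
(0.917 − 0.699)·J = 0.699×3078 − 1909.2 = 242.35
J = 242.35 / 0.218 = 1111.7 kg/h

1112 kg/h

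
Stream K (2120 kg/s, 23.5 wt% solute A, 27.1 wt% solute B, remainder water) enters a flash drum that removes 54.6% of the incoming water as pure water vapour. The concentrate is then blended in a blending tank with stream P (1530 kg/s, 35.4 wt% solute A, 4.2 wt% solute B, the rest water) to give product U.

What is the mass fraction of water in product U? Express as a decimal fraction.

0.455

Vapour removed = 0.546×0.494×2120 = 571.81 kg/s; concentrate = 1548.2 kg/s.
water reaching the mixer = 475.47 (from concentrate) + 1530×0.604 = 1399.6 kg/s.
Product flow = 1548.2 + 1530 = 3078.2 kg/s; water fraction = 0.455.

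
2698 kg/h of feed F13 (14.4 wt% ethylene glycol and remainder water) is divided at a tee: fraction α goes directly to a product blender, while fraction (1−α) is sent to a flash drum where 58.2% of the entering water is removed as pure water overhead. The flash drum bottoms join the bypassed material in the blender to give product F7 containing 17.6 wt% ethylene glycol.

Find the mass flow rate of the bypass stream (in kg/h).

All 2698×0.144 = 388.51 kg/h of ethylene glycol reaches F7, so F7 = 388.51/0.176 = 2207.5 kg/h and vapour = 490.55 kg/h.
The evaporator receives (1−α)·2698 of feed at 0.856 water and removes 0.582 of that water:
0.582×0.856×(1−α)×2698 = 490.55
(1−α) = 490.55/1344.1 = 0.3650;  α = 0.6350.
Bypass flow = 0.6350×2698 = 1713.3 kg/h.

1713 kg/h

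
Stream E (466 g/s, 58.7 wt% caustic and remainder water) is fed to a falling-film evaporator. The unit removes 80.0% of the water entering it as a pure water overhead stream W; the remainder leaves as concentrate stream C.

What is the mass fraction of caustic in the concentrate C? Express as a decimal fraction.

caustic is not removed: 466×0.587 = 273.54 g/s of caustic enters C.
water entering = 466×0.413 = 192.46 g/s; overhead removed = 0.800×192.46 = 153.97 g/s.
Concentrate = 466 − 153.97 = 312.03 g/s.
Mass fraction = 273.54/312.03 = 0.877.

0.877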